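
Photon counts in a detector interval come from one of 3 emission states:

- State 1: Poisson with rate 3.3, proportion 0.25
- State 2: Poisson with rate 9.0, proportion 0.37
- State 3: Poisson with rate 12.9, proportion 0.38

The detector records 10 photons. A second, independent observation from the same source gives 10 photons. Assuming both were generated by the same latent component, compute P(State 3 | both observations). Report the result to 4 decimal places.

Posterior ∝ prior × likelihood, so P(k | x) ∝ P(Z=k) f_k(x); normalise over all components.
Since both observations come from the same component, the likelihood for component k is f_k(x₁)·f_k(x₂).
  p_1 = [e^(−3.3)·3.3^10/10! = 0.0015567] × [0.0015567] = 2.42331e-06
  p_2 = [e^(−9.0)·9.0^10/10! = 0.11858] × [0.11858] = 0.0140612
  p_3 = [e^(−12.9)·12.9^10/10! = 0.0878487] × [0.0878487] = 0.00771739
Prior × likelihood for each component:
  P(Z=1)·p_1 = 0.25 × 2.42331e-06 = 6.05828e-07
  P(Z=2)·p_2 = 0.37 × 0.0140612 = 0.00520266
  P(Z=3)·p_3 = 0.38 × 0.00771739 = 0.00293261
Denominator: 6.05828e-07 + 0.00520266 + 0.00293261 = 0.00813587
So the posterior for State 3 is 0.00293261 / 0.00813587 ≈ 0.3605.

0.3605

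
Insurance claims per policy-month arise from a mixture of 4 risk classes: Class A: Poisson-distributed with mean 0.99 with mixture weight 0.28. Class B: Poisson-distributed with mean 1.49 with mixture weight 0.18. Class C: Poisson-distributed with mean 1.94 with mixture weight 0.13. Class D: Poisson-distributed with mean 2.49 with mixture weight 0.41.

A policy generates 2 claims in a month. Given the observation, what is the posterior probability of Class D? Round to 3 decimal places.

0.445

Apply Bayes' rule: the posterior for each component is proportional to its prior times its likelihood at x.
Poisson probabilities:
  f_A = e^(−0.99)·0.99^2/2! = 0.182091
  f_B = e^(−1.49)·1.49^2/2! = 0.250175
  f_C = e^(−1.94)·1.94^2/2! = 0.270422
  f_D = e^(−2.49)·2.49^2/2! = 0.257025
Unnormalised posteriors:
  P(Z=A)·f_A = 0.28 × 0.182091 = 0.0509855
  P(Z=B)·f_B = 0.18 × 0.250175 = 0.0450315
  P(Z=C)·f_C = 0.13 × 0.270422 = 0.0351549
  P(Z=D)·f_D = 0.41 × 0.257025 = 0.10538
Evidence: 0.0509855 + 0.0450315 + 0.0351549 + 0.10538 = 0.236552
P(Class D | data) ≈ 0.445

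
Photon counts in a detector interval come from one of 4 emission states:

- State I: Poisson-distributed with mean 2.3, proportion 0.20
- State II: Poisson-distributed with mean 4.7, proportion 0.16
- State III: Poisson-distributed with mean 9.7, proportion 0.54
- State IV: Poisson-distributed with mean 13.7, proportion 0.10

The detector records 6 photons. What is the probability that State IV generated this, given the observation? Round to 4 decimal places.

0.0158

The responsibility of component k is π_k f_k(x) divided by Σ_j π_j f_j(x).
Poisson probabilities:
  L_I = e^(−2.3)·2.3^6/6! = 0.0206138
  L_II = e^(−4.7)·4.7^6/6! = 0.136167
  L_III = e^(−9.7)·9.7^6/6! = 0.0708992
  L_IV = e^(−13.7)·13.7^6/6! = 0.0103076
Prior × likelihood for each component:
  π_I·L_I = 0.20 × 0.0206138 = 0.00412275
  π_II·L_II = 0.16 × 0.136167 = 0.0217867
  π_III·L_III = 0.54 × 0.0708992 = 0.0382856
  π_IV·L_IV = 0.10 × 0.0103076 = 0.00103076
Marginal: 0.00412275 + 0.0217867 + 0.0382856 + 0.00103076 = 0.0652257
Responsibility of State IV: 0.00103076 / 0.0652257 ≈ 0.0158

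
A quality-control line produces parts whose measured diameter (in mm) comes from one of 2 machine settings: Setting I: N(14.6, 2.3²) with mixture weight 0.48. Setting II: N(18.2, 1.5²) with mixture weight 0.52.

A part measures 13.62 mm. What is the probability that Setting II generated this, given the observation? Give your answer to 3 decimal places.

0.017

The responsibility of component k is π_k f_k(x) divided by Σ_j π_j f_j(x).
Normal densities:
  f_I = (1/(2.3·√(2π)))·exp(−(13.62−14.6)²/(2·2.3²)) = 0.173453·exp(-0.09078) = 0.158401
  f_II = (1/(1.5·√(2π)))·exp(−(13.62−18.2)²/(2·1.5²)) = 0.265962·exp(-4.66142) = 0.00251414
Prior × likelihood for each component:
  π_I·f_I = 0.48 × 0.158401 = 0.0760327
  π_II·f_II = 0.52 × 0.00251414 = 0.00130735
Evidence: 0.0760327 + 0.00130735 = 0.07734
P(Setting II | x) ≈ 0.017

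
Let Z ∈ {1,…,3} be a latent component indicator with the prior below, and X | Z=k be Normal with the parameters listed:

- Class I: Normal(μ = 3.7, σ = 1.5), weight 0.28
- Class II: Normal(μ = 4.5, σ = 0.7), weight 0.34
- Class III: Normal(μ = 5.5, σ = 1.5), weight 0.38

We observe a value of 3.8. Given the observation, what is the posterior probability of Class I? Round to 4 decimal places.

The responsibility of component k is π_k f_k(x) divided by Σ_j π_j f_j(x).
Evaluate each component's likelihood at the observed value:
  f_I = 0.265371
  f_II = 0.345672
  f_III = 0.139928
Unnormalised posteriors:
  π_I·f_I = 0.28 × 0.265371 = 0.0743039
  π_II·f_II = 0.34 × 0.345672 = 0.117529
  π_III·f_III = 0.38 × 0.139928 = 0.0531727
Normaliser: 0.0743039 + 0.117529 + 0.0531727 = 0.245005
So the posterior for Class I is 0.0743039 / 0.245005 ≈ 0.3033.

0.3033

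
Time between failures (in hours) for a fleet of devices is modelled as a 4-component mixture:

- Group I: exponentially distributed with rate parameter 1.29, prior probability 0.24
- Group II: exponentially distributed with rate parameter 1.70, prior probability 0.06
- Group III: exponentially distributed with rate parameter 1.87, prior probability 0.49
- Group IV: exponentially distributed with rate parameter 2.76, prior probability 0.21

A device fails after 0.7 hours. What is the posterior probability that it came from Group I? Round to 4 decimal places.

By Bayes' theorem, P(k | x) = π_k f_k(x) / Σ_j π_j f_j(x).
Exponential densities:
  p_I = 0.522904
  p_II = 0.517176
  p_III = 0.505068
  p_IV = 0.399809
Prior × likelihood for each component:
  π_I·p_I = 0.24 × 0.522904 = 0.125497
  π_II·p_II = 0.06 × 0.517176 = 0.0310306
  π_III·p_III = 0.49 × 0.505068 = 0.247483
  π_IV·p_IV = 0.21 × 0.399809 = 0.0839598
Marginal: 0.125497 + 0.0310306 + 0.247483 + 0.0839598 = 0.487971
So the posterior for Group I is 0.125497 / 0.487971 ≈ 0.2572.

0.2572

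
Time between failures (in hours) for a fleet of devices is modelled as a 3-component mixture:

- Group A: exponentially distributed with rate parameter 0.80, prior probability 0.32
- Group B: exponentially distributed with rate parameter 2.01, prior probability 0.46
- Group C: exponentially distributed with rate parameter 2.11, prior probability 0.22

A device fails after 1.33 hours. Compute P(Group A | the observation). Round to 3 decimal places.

0.490

Apply Bayes' rule: the posterior for each component is proportional to its prior times its likelihood at x.
Evaluate each component's likelihood at the observed value:
  L_A = 0.276058
  L_B = 0.138738
  L_C = 0.127503
Multiply by the mixture weights:
  P(Z=A)·L_A = 0.32 × 0.276058 = 0.0883386
  P(Z=B)·L_B = 0.46 × 0.138738 = 0.0638197
  P(Z=C)·L_C = 0.22 × 0.127503 = 0.0280508
Marginal: 0.0883386 + 0.0638197 + 0.0280508 = 0.180209
Responsibility of Group A: 0.0883386 / 0.180209 ≈ 0.490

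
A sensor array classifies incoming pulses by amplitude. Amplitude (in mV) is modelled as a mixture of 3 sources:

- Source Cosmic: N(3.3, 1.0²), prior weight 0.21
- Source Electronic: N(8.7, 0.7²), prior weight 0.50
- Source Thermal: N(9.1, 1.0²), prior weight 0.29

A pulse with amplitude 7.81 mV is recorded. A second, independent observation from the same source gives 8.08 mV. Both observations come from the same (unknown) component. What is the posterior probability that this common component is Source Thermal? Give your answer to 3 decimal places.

P(component k | x) = π_k·f_k(x) / marginal(x), where marginal(x) = Σ_j π_j·f_j(x).
Since both observations come from the same component, the likelihood for component k is f_k(x₁)·f_k(x₂).
  p_Cosmic = [(1/(1.0·√(2π)))·exp(−(7.81−3.3)²/(2·1.0²)) = 0.398942·exp(-10.17005) = 1.52797e-05] × [4.35956e-06] = 6.66126e-11
  p_Electronic = [(1/(0.7·√(2π)))·exp(−(7.81−8.7)²/(2·0.7²)) = 0.569918·exp(-0.80827) = 0.253973] × [0.385001] = 0.0977798
  p_Thermal = [(1/(1.0·√(2π)))·exp(−(7.81−9.1)²/(2·1.0²)) = 0.398942·exp(-0.83205) = 0.173602] × [0.237132] = 0.0411666
Prior × likelihood for each component:
  π_Cosmic·p_Cosmic = 0.21 × 6.66126e-11 = 1.39887e-11
  π_Electronic·p_Electronic = 0.50 × 0.0977798 = 0.0488899
  π_Thermal·p_Thermal = 0.29 × 0.0411666 = 0.0119383
Sum: 1.39887e-11 + 0.0488899 + 0.0119383 = 0.0608282
Responsibility of Source Thermal: 0.0119383 / 0.0608282 ≈ 0.196

0.196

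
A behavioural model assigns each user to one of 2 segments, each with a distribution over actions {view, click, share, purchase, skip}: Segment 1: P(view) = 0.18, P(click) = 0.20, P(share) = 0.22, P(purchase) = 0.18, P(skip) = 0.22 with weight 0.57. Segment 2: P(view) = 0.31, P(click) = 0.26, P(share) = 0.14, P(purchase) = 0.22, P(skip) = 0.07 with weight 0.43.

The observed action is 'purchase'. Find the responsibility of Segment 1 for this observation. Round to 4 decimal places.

0.5203

The responsibility of component k is w_k f_k(x) divided by Σ_j w_j f_j(x).
Component likelihoods at x = 'purchase':
  f_1 = P(purchase | comp) = 0.18
  f_2 = P(purchase | comp) = 0.22
Unnormalised posteriors:
  w_1·f_1 = 0.57 × 0.18 = 0.1026
  w_2·f_2 = 0.43 × 0.22 = 0.0946
Marginal: 0.1026 + 0.0946 = 0.1972
Responsibility of Segment 1: 0.1026 / 0.1972 ≈ 0.5203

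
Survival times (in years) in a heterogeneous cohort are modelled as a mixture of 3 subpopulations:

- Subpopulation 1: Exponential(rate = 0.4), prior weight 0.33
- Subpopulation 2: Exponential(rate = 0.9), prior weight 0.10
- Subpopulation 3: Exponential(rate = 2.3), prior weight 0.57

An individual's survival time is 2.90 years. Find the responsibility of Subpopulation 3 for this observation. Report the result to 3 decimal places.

0.033

P(component k | x) = w_k·f_k(x) / marginal(x), where marginal(x) = Σ_j w_j·f_j(x).
Component likelihoods at x = 2.90 years:
  p_1 = 0.4·e^(−0.4·2.90) = 0.4·e^(−1.1600) = 0.125394
  p_2 = 0.9·e^(−0.9·2.90) = 0.9·e^(−2.6100) = 0.0661811
  p_3 = 2.3·e^(−2.3·2.90) = 2.3·e^(−6.6700) = 0.00291732
Multiply by the mixture weights:
  w_1·p_1 = 0.33 × 0.125394 = 0.0413802
  w_2·p_2 = 0.10 × 0.0661811 = 0.00661811
  w_3·p_3 = 0.57 × 0.00291732 = 0.00166287
Marginal: 0.0413802 + 0.00661811 + 0.00166287 = 0.0496612
P(Subpopulation 3 | 2.90 years) ≈ 0.033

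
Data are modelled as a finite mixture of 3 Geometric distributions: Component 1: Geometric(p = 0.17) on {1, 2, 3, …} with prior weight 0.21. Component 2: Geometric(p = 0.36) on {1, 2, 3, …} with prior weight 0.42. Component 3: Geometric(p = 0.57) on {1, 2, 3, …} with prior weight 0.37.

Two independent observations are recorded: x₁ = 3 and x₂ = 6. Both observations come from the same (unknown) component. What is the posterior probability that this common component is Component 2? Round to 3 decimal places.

0.548

P(component k | x) = π_k·f_k(x) / marginal(x), where marginal(x) = Σ_j π_j·f_j(x).
Since both observations come from the same component, the likelihood for component k is f_k(x₁)·f_k(x₂).
  f_1 = [0.17·(1−0.17)^2 = 0.17·0.6889 = 0.117113] × [0.0669637] = 0.00784232
  f_2 = [0.36·(1−0.36)^2 = 0.36·0.4096 = 0.147456] × [0.0386547] = 0.00569987
  f_3 = [0.57·(1−0.57)^2 = 0.57·0.1849 = 0.105393] × [0.00837948] = 0.000883139
Multiply by the mixture weights:
  π_1·f_1 = 0.21 × 0.00784232 = 0.00164689
  π_2·f_2 = 0.42 × 0.00569987 = 0.00239394
  π_3·f_3 = 0.37 × 0.000883139 = 0.000326761
Sum: 0.00164689 + 0.00239394 + 0.000326761 = 0.00436759
P(Component 2 | data) = 0.00239394 / 0.00436759 ≈ 0.548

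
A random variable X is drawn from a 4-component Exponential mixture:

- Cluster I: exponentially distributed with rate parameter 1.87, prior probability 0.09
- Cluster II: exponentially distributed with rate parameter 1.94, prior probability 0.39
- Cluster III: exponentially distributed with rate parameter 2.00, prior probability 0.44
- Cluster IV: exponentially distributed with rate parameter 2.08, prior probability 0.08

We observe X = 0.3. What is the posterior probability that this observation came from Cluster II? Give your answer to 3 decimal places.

0.388

Posterior ∝ prior × likelihood, so P(k | x) ∝ π_k f_k(x); normalise over all components.
Exponential densities:
  f_I = 1.06709
  f_II = 1.08403
  f_III = 1.09762
  f_IV = 1.11446
Weight by the priors:
  π_I·f_I = 0.09 × 1.06709 = 0.0960384
  π_II·f_II = 0.39 × 1.08403 = 0.422773
  π_III·f_III = 0.44 × 1.09762 = 0.482954
  π_IV·f_IV = 0.08 × 1.11446 = 0.0891566
Evidence: 0.0960384 + 0.422773 + 0.482954 + 0.0891566 = 1.09092
P(Cluster II | 0.3) ≈ 0.388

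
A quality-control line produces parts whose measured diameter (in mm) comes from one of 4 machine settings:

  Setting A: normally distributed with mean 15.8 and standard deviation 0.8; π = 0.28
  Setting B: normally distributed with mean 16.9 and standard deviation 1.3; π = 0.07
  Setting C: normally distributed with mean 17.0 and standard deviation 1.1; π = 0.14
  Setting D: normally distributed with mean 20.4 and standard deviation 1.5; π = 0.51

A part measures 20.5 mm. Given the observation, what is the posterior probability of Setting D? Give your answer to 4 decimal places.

P(component k | x) = π_k·f_k(x) / marginal(x), where marginal(x) = Σ_j π_j·f_j(x).
Normal densities:
  p_A = (1/(0.8·√(2π)))·exp(−(20.5−15.8)²/(2·0.8²)) = 0.498678·exp(-17.25781) = 1.59532e-08
  p_B = (1/(1.3·√(2π)))·exp(−(20.5−16.9)²/(2·1.3²)) = 0.306879·exp(-3.83432) = 0.0066335
  p_C = (1/(1.1·√(2π)))·exp(−(20.5−17.0)²/(2·1.1²)) = 0.362675·exp(-5.06198) = 0.00229681
  p_D = (1/(1.5·√(2π)))·exp(−(20.5−20.4)²/(2·1.5²)) = 0.265962·exp(-0.00222) = 0.265371
Unnormalised posteriors:
  π_A·p_A = 0.28 × 1.59532e-08 = 4.46689e-09
  π_B·p_B = 0.07 × 0.0066335 = 0.000464345
  π_C·p_C = 0.14 × 0.00229681 = 0.000321554
  π_D·p_D = 0.51 × 0.265371 = 0.135339
Sum: 4.46689e-09 + 0.000464345 + 0.000321554 + 0.135339 = 0.136125
So the posterior for Setting D is 0.135339 / 0.136125 ≈ 0.9942.

0.9942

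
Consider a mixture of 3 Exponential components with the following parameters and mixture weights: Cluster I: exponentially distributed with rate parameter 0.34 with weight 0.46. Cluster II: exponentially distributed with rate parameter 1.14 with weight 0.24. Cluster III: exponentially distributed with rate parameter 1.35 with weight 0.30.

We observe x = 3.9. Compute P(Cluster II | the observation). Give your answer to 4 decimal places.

Posterior ∝ prior × likelihood, so P(k | x) ∝ P(Z=k) f_k(x); normalise over all components.
Exponential densities:
  L_I = 0.0902827
  L_II = 0.0133669
  L_III = 0.00697868
Prior × likelihood for each component:
  P(Z=I)·L_I = 0.46 × 0.0902827 = 0.04153
  P(Z=II)·L_II = 0.24 × 0.0133669 = 0.00320806
  P(Z=III)·L_III = 0.30 × 0.00697868 = 0.0020936
Sum: 0.04153 + 0.00320806 + 0.0020936 = 0.0468317
Responsibility of Cluster II: 0.00320806 / 0.0468317 ≈ 0.0685

0.0685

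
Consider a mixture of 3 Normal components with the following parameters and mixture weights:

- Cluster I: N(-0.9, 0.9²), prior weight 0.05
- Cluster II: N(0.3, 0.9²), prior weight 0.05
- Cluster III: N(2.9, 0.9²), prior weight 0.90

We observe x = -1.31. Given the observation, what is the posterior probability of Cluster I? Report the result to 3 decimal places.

The responsibility of component k is P(Z=k) f_k(x) divided by Σ_j P(Z=j) f_j(x).
Component likelihoods at x = -1.31:
  f_I = 0.399579
  f_II = 0.089489
  f_III = 7.85484e-06
Multiply by the mixture weights:
  P(Z=I)·f_I = 0.05 × 0.399579 = 0.019979
  P(Z=II)·f_II = 0.05 × 0.089489 = 0.00447445
  P(Z=III)·f_III = 0.90 × 7.85484e-06 = 7.06936e-06
Evidence: 0.019979 + 0.00447445 + 7.06936e-06 = 0.0244605
Responsibility of Cluster I: 0.019979 / 0.0244605 ≈ 0.817

0.817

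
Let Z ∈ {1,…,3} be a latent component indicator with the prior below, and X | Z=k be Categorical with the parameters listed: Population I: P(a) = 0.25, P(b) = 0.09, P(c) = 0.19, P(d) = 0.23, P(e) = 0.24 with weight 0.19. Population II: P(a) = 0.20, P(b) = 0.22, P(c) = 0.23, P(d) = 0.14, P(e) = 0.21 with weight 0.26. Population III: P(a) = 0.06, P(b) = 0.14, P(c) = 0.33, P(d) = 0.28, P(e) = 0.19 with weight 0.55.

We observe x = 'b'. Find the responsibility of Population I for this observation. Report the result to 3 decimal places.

P(component k | x) = π_k·f_k(x) / marginal(x), where marginal(x) = Σ_j π_j·f_j(x).
Evaluate each component's likelihood at the observed value:
  p_I = P(b | comp) = 0.09
  p_II = P(b | comp) = 0.22
  p_III = P(b | comp) = 0.14
Prior × likelihood for each component:
  π_I·p_I = 0.19 × 0.09 = 0.0171
  π_II·p_II = 0.26 × 0.22 = 0.0572
  π_III·p_III = 0.55 × 0.14 = 0.077
Denominator: 0.0171 + 0.0572 + 0.077 = 0.1513
P(Population I | 'b') ≈ 0.113

0.113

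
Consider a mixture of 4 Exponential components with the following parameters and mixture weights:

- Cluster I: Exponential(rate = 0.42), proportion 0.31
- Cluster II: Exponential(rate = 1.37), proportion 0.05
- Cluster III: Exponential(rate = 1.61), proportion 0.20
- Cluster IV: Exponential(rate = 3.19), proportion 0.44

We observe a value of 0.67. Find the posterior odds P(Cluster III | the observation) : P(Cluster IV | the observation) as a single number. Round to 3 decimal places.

0.661

Since P(k|x) ∝ w_k f_k(x), the posterior odds are w_i f_i(x) / (w_j f_j(x)).
Component likelihoods at x = 0.67:
  p_I = 0.316985
  p_II = 0.547119
  p_III = 0.54746
  p_IV = 0.376334
0.109492 / 0.165587 ≈ 0.661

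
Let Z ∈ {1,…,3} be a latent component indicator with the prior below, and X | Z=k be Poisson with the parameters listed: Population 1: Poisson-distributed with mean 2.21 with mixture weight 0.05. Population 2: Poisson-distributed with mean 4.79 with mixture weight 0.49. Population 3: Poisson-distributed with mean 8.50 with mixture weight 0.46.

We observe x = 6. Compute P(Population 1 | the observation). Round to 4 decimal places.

Apply Bayes' rule: the posterior for each component is proportional to its prior times its likelihood at x.
Component likelihoods at x = 6:
  L_1 = 0.0177513
  L_2 = 0.139447
  L_3 = 0.106581
Prior × likelihood for each component:
  π_1·L_1 = 0.05 × 0.0177513 = 0.000887565
  π_2·L_2 = 0.49 × 0.139447 = 0.0683292
  π_3·L_3 = 0.46 × 0.106581 = 0.0490271
Normaliser: 0.000887565 + 0.0683292 + 0.0490271 = 0.118244
P(Population 1 | 6) ≈ 0.0075

0.0075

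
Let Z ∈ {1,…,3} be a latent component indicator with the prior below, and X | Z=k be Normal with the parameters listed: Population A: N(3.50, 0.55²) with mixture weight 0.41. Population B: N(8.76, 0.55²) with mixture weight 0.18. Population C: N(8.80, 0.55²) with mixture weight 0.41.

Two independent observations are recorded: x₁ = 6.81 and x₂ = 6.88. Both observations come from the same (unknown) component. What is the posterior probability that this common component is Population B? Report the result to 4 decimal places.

Posterior ∝ prior × likelihood, so P(k | x) ∝ π_k f_k(x); normalise over all components.
Since both observations come from the same component, the likelihood for component k is f_k(x₁)·f_k(x₂).
  L_A = [(1/(0.55·√(2π)))·exp(−(6.81−3.50)²/(2·0.55²)) = 0.725350·exp(-18.10926) = 9.9037e-09] × [4.56701e-09] = 4.52303e-17
  L_B = [(1/(0.55·√(2π)))·exp(−(6.81−8.76)²/(2·0.55²)) = 0.725350·exp(-6.28512) = 0.00135193] × [0.00210575] = 2.84681e-06
  L_C = [(1/(0.55·√(2π)))·exp(−(6.81−8.80)²/(2·0.55²)) = 0.725350·exp(-6.54562) = 0.00104189] × [0.00163793] = 1.70653e-06
Prior × likelihood for each component:
  π_A·L_A = 0.41 × 4.52303e-17 = 1.85444e-17
  π_B·L_B = 0.18 × 2.84681e-06 = 5.12426e-07
  π_C·L_C = 0.41 × 1.70653e-06 = 6.99679e-07
Evidence: 1.85444e-17 + 5.12426e-07 + 6.99679e-07 = 1.21211e-06
Responsibility of Population B: 5.12426e-07 / 1.21211e-06 ≈ 0.4228

0.4228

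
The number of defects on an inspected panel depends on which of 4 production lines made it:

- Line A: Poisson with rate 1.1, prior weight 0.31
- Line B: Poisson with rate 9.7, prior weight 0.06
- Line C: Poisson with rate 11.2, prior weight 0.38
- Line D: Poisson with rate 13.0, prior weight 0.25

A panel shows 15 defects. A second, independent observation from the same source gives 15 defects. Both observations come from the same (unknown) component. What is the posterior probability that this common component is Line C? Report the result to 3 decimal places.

0.382

Apply Bayes' rule: the posterior for each component is proportional to its prior times its likelihood at x.
Since both observations come from the same component, the likelihood for component k is f_k(x₁)·f_k(x₂).
  L_A = [1.06333e-12] × [1.06333e-12] = 1.13066e-24
  L_B = [0.029677] × [0.029677] = 0.000880724
  L_C = [0.0572364] × [0.0572364] = 0.00327601
  L_D = [0.0884754] × [0.0884754] = 0.00782789
Prior × likelihood for each component:
  P(Z=A)·L_A = 0.31 × 1.13066e-24 = 3.50506e-25
  P(Z=B)·L_B = 0.06 × 0.000880724 = 5.28434e-05
  P(Z=C)·L_C = 0.38 × 0.00327601 = 0.00124488
  P(Z=D)·L_D = 0.25 × 0.00782789 = 0.00195697
Marginal: 3.50506e-25 + 5.28434e-05 + 0.00124488 + 0.00195697 = 0.0032547
P(Line C | x₁,x₂) ≈ 0.382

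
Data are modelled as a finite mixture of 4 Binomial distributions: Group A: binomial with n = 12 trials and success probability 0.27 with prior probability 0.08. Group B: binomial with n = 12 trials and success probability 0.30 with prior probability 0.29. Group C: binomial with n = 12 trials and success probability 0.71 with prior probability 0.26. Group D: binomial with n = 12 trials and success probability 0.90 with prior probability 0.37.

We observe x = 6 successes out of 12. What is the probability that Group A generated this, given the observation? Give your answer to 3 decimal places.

0.095

Posterior ∝ prior × likelihood, so P(k | x) ∝ w_k f_k(x); normalise over all components.
Evaluate each component's likelihood at the observed value:
  p_A = C(12,6)·0.27^6·0.73^6 = 924·0.00038742·0.151334 = 0.0541741
  p_B = C(12,6)·0.30^6·0.70^6 = 924·0.000729·0.117649 = 0.0792479
  p_C = C(12,6)·0.71^6·0.29^6 = 924·0.1281·0.000594823 = 0.0704061
  p_D = C(12,6)·0.90^6·0.10^6 = 924·0.531441·1e-06 = 0.000491051
Multiply by the mixture weights:
  w_A·p_A = 0.08 × 0.0541741 = 0.00433393
  w_B·p_B = 0.29 × 0.0792479 = 0.0229819
  w_C·p_C = 0.26 × 0.0704061 = 0.0183056
  w_D·p_D = 0.37 × 0.000491051 = 0.000181689
Marginal: 0.00433393 + 0.0229819 + 0.0183056 + 0.000181689 = 0.0458031
P(Group A | data) ≈ 0.095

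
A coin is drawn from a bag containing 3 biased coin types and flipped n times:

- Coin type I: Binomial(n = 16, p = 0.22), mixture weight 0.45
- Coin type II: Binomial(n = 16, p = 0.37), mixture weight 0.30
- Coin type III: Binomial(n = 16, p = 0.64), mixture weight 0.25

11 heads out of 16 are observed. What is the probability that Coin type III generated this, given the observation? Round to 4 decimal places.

0.9540

Posterior ∝ prior × likelihood, so P(k | x) ∝ P(Z=k) f_k(x); normalise over all components.
Evaluate each component's likelihood at the observed value:
  f_I = 7.36894e-05
  f_II = 0.00771266
  f_III = 0.194883
Weight by the priors:
  P(Z=I)·f_I = 0.45 × 7.36894e-05 = 3.31602e-05
  P(Z=II)·f_II = 0.30 × 0.00771266 = 0.0023138
  P(Z=III)·f_III = 0.25 × 0.194883 = 0.0487208
Denominator: 3.31602e-05 + 0.0023138 + 0.0487208 = 0.0510678
P(Coin type III | the observation) = 0.0487208 / 0.0510678 ≈ 0.9540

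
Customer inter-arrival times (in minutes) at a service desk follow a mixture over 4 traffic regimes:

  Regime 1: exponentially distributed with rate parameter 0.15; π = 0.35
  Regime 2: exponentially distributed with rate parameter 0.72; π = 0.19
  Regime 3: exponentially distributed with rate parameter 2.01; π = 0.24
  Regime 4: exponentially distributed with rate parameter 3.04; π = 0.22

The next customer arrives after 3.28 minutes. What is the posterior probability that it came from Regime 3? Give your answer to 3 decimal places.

P(component k | x) = P(Z=k)·f_k(x) / marginal(x), where marginal(x) = Σ_j P(Z=j)·f_j(x).
Evaluate each component's likelihood at the observed value:
  p_1 = 0.0917104
  p_2 = 0.0678739
  p_3 = 0.0027541
  p_4 = 0.000142048
Multiply by the mixture weights:
  P(Z=1)·p_1 = 0.35 × 0.0917104 = 0.0320986
  P(Z=2)·p_2 = 0.19 × 0.0678739 = 0.012896
  P(Z=3)·p_3 = 0.24 × 0.0027541 = 0.000660984
  P(Z=4)·p_4 = 0.22 × 0.000142048 = 3.12507e-05
Sum: 0.0320986 + 0.012896 + 0.000660984 + 3.12507e-05 = 0.0456869
So the posterior for Regime 3 is 0.000660984 / 0.0456869 ≈ 0.014.

0.014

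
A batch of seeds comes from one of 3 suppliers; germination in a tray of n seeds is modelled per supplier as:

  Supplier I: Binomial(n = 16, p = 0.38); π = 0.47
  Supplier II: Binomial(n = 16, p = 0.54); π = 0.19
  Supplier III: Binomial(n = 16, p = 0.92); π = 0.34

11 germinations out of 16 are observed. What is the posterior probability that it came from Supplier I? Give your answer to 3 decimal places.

0.173

P(component k | x) = π_k·f_k(x) / marginal(x), where marginal(x) = Σ_j π_j·f_j(x).
Binomial probabilities:
  L_I = 0.00954686
  L_II = 0.102424
  L_III = 0.00572003
Multiply by the mixture weights:
  π_I·L_I = 0.47 × 0.00954686 = 0.00448703
  π_II·L_II = 0.19 × 0.102424 = 0.0194606
  π_III·L_III = 0.34 × 0.00572003 = 0.00194481
Normaliser: 0.00448703 + 0.0194606 + 0.00194481 = 0.0258925
So the posterior for Supplier I is 0.00448703 / 0.0258925 ≈ 0.173.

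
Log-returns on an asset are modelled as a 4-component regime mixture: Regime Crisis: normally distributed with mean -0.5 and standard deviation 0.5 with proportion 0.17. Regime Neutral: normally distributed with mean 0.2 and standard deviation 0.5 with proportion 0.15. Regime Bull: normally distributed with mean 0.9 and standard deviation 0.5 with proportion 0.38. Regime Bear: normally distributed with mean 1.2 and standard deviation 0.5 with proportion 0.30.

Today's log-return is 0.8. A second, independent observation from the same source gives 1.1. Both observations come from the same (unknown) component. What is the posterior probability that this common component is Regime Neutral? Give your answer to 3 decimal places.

P(component k | x) = π_k·f_k(x) / marginal(x), where marginal(x) = Σ_j π_j·f_j(x).
Since both observations come from the same component, the likelihood for component k is f_k(x₁)·f_k(x₂).
  p_Crisis = [(1/(0.5·√(2π)))·exp(−(0.8−-0.5)²/(2·0.5²)) = 0.797885·exp(-3.38000) = 0.0271659] × [0.00476818] = 0.000129532
  p_Neutral = [(1/(0.5·√(2π)))·exp(−(0.8−0.2)²/(2·0.5²)) = 0.797885·exp(-0.72000) = 0.388372] × [0.1579] = 0.0613241
  p_Bull = [(1/(0.5·√(2π)))·exp(−(0.8−0.9)²/(2·0.5²)) = 0.797885·exp(-0.02000) = 0.782085] × [0.73654] = 0.576037
  p_Bear = [(1/(0.5·√(2π)))·exp(−(0.8−1.2)²/(2·0.5²)) = 0.797885·exp(-0.32000) = 0.579383] × [0.782085] = 0.453127
Prior × likelihood for each component:
  π_Crisis·p_Crisis = 0.17 × 0.000129532 = 2.20204e-05
  π_Neutral·p_Neutral = 0.15 × 0.0613241 = 0.00919861
  π_Bull·p_Bull = 0.38 × 0.576037 = 0.218894
  π_Bear·p_Bear = 0.30 × 0.453127 = 0.135938
Denominator: 2.20204e-05 + 0.00919861 + 0.218894 + 0.135938 = 0.364053
So the posterior for Regime Neutral is 0.00919861 / 0.364053 ≈ 0.025.

0.025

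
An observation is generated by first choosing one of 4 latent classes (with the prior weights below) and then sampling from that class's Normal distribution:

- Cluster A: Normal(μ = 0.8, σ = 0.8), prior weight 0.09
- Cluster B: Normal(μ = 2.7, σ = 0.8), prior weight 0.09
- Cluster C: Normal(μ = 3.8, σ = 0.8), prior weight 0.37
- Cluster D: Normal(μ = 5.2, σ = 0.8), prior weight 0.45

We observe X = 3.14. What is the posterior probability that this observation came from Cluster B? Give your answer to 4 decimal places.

0.2160

The responsibility of component k is π_k f_k(x) divided by Σ_j π_j f_j(x).
Component likelihoods at x = 3.14:
  L_A = (1/(0.8·√(2π)))·exp(−(3.14−0.8)²/(2·0.8²)) = 0.498678·exp(-4.27781) = 0.00691815
  L_B = (1/(0.8·√(2π)))·exp(−(3.14−2.7)²/(2·0.8²)) = 0.498678·exp(-0.15125) = 0.42868
  L_C = (1/(0.8·√(2π)))·exp(−(3.14−3.8)²/(2·0.8²)) = 0.498678·exp(-0.34031) = 0.354833
  L_D = (1/(0.8·√(2π)))·exp(−(3.14−5.2)²/(2·0.8²)) = 0.498678·exp(-3.31531) = 0.0181133
Weight by the priors:
  π_A·L_A = 0.09 × 0.00691815 = 0.000622633
  π_B·L_B = 0.09 × 0.42868 = 0.0385812
  π_C·L_C = 0.37 × 0.354833 = 0.131288
  π_D·L_D = 0.45 × 0.0181133 = 0.008151
Marginal: 0.000622633 + 0.0385812 + 0.131288 + 0.008151 = 0.178643
So the posterior for Cluster B is 0.0385812 / 0.178643 ≈ 0.2160.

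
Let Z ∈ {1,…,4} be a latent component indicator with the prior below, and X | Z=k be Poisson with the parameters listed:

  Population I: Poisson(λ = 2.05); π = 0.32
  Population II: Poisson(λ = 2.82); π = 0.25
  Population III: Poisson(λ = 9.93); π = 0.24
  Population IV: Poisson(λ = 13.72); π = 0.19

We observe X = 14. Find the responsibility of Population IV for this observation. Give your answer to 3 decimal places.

0.623

Posterior ∝ prior × likelihood, so P(k | x) ∝ π_k f_k(x); normalise over all components.
Poisson probabilities:
  f_I = 3.41855e-08
  f_II = 1.37521e-06
  f_III = 0.0506217
  f_IV = 0.105689
Prior × likelihood for each component:
  π_I·f_I = 0.32 × 3.41855e-08 = 1.09394e-08
  π_II·f_II = 0.25 × 1.37521e-06 = 3.43802e-07
  π_III·f_III = 0.24 × 0.0506217 = 0.0121492
  π_IV·f_IV = 0.19 × 0.105689 = 0.0200809
Normaliser: 1.09394e-08 + 3.43802e-07 + 0.0121492 + 0.0200809 = 0.0322304
So the posterior for Population IV is 0.0200809 / 0.0322304 ≈ 0.623.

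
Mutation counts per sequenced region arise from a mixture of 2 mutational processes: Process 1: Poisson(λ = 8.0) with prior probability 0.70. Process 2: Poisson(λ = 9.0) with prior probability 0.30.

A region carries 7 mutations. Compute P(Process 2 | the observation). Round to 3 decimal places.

Apply Bayes' rule: the posterior for each component is proportional to its prior times its likelihood at x.
Poisson probabilities:
  L_1 = e^(−8.0)·8.0^7/7! = 0.139587
  L_2 = e^(−9.0)·9.0^7/7! = 0.117116
Prior × likelihood for each component:
  π_1·L_1 = 0.70 × 0.139587 = 0.0977106
  π_2·L_2 = 0.30 × 0.117116 = 0.0351348
Marginal: 0.0977106 + 0.0351348 = 0.132845
P(Process 2 | data) ≈ 0.264

0.264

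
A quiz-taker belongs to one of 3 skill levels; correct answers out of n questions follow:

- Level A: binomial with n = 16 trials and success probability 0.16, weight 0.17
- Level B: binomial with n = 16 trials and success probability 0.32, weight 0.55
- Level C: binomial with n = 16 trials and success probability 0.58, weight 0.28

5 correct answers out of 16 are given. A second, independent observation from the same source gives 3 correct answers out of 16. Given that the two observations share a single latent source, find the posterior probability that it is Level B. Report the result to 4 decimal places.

0.8382

P(component k | x) = w_k·f_k(x) / marginal(x), where marginal(x) = Σ_j w_j·f_j(x).
Since both observations come from the same component, the likelihood for component k is f_k(x₁)·f_k(x₂).
  p_A = [0.0672906] × [0.237782] = 0.0160005
  p_B = [0.210684] × [0.12197] = 0.0256971
  p_C = [0.0205667] × [0.00138265] = 2.84366e-05
Prior × likelihood for each component:
  w_A·p_A = 0.17 × 0.0160005 = 0.00272008
  w_B·p_B = 0.55 × 0.0256971 = 0.0141334
  w_C·p_C = 0.28 × 2.84366e-05 = 7.96225e-06
Denominator: 0.00272008 + 0.0141334 + 7.96225e-06 = 0.0168615
Responsibility of Level B: 0.0141334 / 0.0168615 ≈ 0.8382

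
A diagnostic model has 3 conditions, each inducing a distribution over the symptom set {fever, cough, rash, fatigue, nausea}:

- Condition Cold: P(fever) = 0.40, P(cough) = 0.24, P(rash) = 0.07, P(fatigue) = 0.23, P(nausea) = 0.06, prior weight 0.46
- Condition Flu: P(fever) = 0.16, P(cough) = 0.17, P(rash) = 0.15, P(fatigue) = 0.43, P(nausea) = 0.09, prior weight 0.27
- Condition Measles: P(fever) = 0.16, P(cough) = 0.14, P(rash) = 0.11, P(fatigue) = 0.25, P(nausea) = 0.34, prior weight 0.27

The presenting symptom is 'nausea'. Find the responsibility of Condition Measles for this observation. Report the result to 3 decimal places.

Apply Bayes' rule: the posterior for each component is proportional to its prior times its likelihood at x.
Component likelihoods at x = 'nausea':
  L_Cold = P(nausea | comp) = 0.06
  L_Flu = P(nausea | comp) = 0.09
  L_Measles = P(nausea | comp) = 0.34
Weight by the priors:
  π_Cold·L_Cold = 0.46 × 0.06 = 0.0276
  π_Flu·L_Flu = 0.27 × 0.09 = 0.0243
  π_Measles·L_Measles = 0.27 × 0.34 = 0.0918
Evidence: 0.0276 + 0.0243 + 0.0918 = 0.1437
P(Condition Measles | data) ≈ 0.639

0.639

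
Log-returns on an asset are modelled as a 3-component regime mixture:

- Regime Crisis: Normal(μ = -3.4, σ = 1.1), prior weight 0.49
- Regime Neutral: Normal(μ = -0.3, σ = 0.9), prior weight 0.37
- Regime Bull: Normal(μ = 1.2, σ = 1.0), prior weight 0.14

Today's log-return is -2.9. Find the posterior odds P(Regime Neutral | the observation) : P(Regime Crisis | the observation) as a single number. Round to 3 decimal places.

0.016

Only the two components matter; the odds are (w_i f_i(x)) / (w_j f_j(x)).
Component likelihoods at x = -2.9:
  L_Crisis = (1/(1.1·√(2π)))·exp(−(-2.9−-3.4)²/(2·1.1²)) = 0.362675·exp(-0.10331) = 0.327079
  L_Neutral = (1/(0.9·√(2π)))·exp(−(-2.9−-0.3)²/(2·0.9²)) = 0.443269·exp(-4.17284) = 0.00683009
  L_Bull = (1/(1.0·√(2π)))·exp(−(-2.9−1.2)²/(2·1.0²)) = 0.398942·exp(-8.40500) = 8.92617e-05
0.00252713 / 0.160269 ≈ 0.016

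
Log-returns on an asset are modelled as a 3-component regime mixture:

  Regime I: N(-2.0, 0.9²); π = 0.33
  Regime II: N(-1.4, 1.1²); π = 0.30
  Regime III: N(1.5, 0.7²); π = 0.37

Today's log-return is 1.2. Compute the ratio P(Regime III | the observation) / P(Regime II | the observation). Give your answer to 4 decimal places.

The posterior odds equal the prior odds times the likelihood ratio: (π_i/π_j)·(f_i(x)/f_j(x)).
Component likelihoods at x = 1.2:
  p_I = 0.000797072
  p_II = 0.0222006
  p_III = 0.51991
Posterior odds = (π_III·p_III) / (π_II·p_II) = (0.37·0.51991) / (0.30·0.0222006) = 0.192367 / 0.00666017 ≈ 28.8831

28.8831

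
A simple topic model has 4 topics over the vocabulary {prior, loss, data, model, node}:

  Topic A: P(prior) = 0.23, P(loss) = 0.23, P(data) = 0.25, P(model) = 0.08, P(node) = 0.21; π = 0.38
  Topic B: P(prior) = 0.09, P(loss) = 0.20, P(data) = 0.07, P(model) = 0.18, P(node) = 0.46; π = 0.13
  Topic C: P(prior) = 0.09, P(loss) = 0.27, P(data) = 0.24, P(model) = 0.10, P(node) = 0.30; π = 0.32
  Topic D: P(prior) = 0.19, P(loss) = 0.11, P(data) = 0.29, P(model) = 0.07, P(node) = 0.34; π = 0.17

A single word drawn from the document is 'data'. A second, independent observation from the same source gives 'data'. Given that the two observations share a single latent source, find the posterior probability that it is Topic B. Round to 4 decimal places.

0.0112

P(component k | x) = π_k·f_k(x) / marginal(x), where marginal(x) = Σ_j π_j·f_j(x).
Since both observations come from the same component, the likelihood for component k is f_k(x₁)·f_k(x₂).
  L_A = [P(data | comp) = 0.25] × [0.25] = 0.0625
  L_B = [P(data | comp) = 0.07] × [0.07] = 0.0049
  L_C = [P(data | comp) = 0.24] × [0.24] = 0.0576
  L_D = [P(data | comp) = 0.29] × [0.29] = 0.0841
Multiply by the mixture weights:
  π_A·L_A = 0.38 × 0.0625 = 0.02375
  π_B·L_B = 0.13 × 0.0049 = 0.000637
  π_C·L_C = 0.32 × 0.0576 = 0.018432
  π_D·L_D = 0.17 × 0.0841 = 0.014297
Sum: 0.02375 + 0.000637 + 0.018432 + 0.014297 = 0.057116
So the posterior for Topic B is 0.000637 / 0.057116 ≈ 0.0112.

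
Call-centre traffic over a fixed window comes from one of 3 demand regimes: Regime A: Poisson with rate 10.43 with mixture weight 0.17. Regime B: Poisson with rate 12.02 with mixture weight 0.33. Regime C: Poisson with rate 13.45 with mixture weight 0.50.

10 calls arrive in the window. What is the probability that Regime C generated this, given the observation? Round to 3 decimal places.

0.409

P(component k | x) = P(Z=k)·f_k(x) / marginal(x), where marginal(x) = Σ_j P(Z=j)·f_j(x).
Poisson probabilities:
  f_A = e^(−10.43)·10.43^10/10! = 0.123991
  f_B = e^(−12.02)·12.02^10/10! = 0.104487
  f_C = e^(−13.45)·13.45^10/10! = 0.0769483
Unnormalised posteriors:
  P(Z=A)·f_A = 0.17 × 0.123991 = 0.0210784
  P(Z=B)·f_B = 0.33 × 0.104487 = 0.0344807
  P(Z=C)·f_C = 0.50 × 0.0769483 = 0.0384741
Denominator: 0.0210784 + 0.0344807 + 0.0384741 = 0.0940332
P(Regime C | the observation) ≈ 0.409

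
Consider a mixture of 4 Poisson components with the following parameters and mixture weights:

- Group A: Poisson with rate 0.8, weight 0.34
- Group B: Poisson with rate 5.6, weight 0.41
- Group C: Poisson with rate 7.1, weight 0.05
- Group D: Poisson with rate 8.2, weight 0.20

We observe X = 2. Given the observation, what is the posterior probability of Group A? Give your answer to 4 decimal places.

0.6471

P(component k | x) = w_k·f_k(x) / marginal(x), where marginal(x) = Σ_j w_j·f_j(x).
Poisson probabilities:
  p_A = e^(−0.8)·0.8^2/2! = 0.143785
  p_B = e^(−5.6)·5.6^2/2! = 0.0579825
  p_C = e^(−7.1)·7.1^2/2! = 0.0207968
  p_D = e^(−8.2)·8.2^2/2! = 0.00923385
Prior × likelihood for each component:
  w_A·p_A = 0.34 × 0.143785 = 0.048887
  w_B·p_B = 0.41 × 0.0579825 = 0.0237728
  w_C·p_C = 0.05 × 0.0207968 = 0.00103984
  w_D·p_D = 0.20 × 0.00923385 = 0.00184677
Evidence: 0.048887 + 0.0237728 + 0.00103984 + 0.00184677 = 0.0755464
P(Group A | 2) ≈ 0.6471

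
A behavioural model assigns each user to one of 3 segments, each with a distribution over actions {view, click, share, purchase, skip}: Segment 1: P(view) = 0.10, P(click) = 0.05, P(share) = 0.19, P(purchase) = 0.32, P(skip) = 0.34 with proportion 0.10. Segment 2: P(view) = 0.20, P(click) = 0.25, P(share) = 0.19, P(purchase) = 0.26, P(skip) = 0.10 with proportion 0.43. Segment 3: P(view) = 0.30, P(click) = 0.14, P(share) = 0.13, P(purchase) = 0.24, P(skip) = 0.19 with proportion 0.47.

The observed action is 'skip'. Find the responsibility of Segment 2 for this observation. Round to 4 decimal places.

0.2586

P(component k | x) = π_k·f_k(x) / marginal(x), where marginal(x) = Σ_j π_j·f_j(x).
Categorical probabilities:
  f_1 = P(skip | comp) = 0.34
  f_2 = P(skip | comp) = 0.10
  f_3 = P(skip | comp) = 0.19
Weight by the priors:
  π_1·f_1 = 0.10 × 0.34 = 0.034
  π_2·f_2 = 0.43 × 0.1 = 0.043
  π_3·f_3 = 0.47 × 0.19 = 0.0893
Sum: 0.034 + 0.043 + 0.0893 = 0.1663
P(Segment 2 | x) = 0.043 / 0.1663 ≈ 0.2586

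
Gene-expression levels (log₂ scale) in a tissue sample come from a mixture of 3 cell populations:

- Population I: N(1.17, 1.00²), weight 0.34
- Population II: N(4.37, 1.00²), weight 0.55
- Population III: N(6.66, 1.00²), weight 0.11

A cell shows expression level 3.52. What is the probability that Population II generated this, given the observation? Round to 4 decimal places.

0.9450

Apply Bayes' rule: the posterior for each component is proportional to its prior times its likelihood at x.
Normal densities:
  f_I = 0.0252182
  f_II = 0.277985
  f_III = 0.00288353
Multiply by the mixture weights:
  π_I·f_I = 0.34 × 0.0252182 = 0.00857419
  π_II·f_II = 0.55 × 0.277985 = 0.152892
  π_III·f_III = 0.11 × 0.00288353 = 0.000317189
Normaliser: 0.00857419 + 0.152892 + 0.000317189 = 0.161783
P(Population II | 3.52) = 0.152892 / 0.161783 ≈ 0.9450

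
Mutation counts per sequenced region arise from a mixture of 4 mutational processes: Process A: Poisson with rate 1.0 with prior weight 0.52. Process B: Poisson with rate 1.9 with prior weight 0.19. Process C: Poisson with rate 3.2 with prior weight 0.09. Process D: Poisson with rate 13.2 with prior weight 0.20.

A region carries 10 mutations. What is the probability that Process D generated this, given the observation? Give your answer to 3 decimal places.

0.993

Posterior ∝ prior × likelihood, so P(k | x) ∝ P(Z=k) f_k(x); normalise over all components.
Component likelihoods at x = 10 mutations:
  L_A = e^(−1.0)·1.0^10/10! = 1.01378e-07
  L_B = e^(−1.9)·1.9^10/10! = 2.52705e-05
  L_C = e^(−3.2)·3.2^10/10! = 0.00126472
  L_D = e^(−13.2)·13.2^10/10! = 0.081901
Prior × likelihood for each component:
  P(Z=A)·L_A = 0.52 × 1.01378e-07 = 5.27164e-08
  P(Z=B)·L_B = 0.19 × 2.52705e-05 = 4.80139e-06
  P(Z=C)·L_C = 0.09 × 0.00126472 = 0.000113825
  P(Z=D)·L_D = 0.20 × 0.081901 = 0.0163802
Evidence: 5.27164e-08 + 4.80139e-06 + 0.000113825 + 0.0163802 = 0.0164989
P(Process D | x) ≈ 0.993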